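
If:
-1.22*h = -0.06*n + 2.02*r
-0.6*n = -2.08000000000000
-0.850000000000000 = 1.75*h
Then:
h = -0.49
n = 3.47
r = 0.40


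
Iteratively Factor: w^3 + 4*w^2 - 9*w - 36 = (w + 3)*(w^2 + w - 12) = (w + 3)*(w + 4)*(w - 3)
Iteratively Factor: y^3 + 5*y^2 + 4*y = (y)*(y^2 + 5*y + 4) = y*(y + 4)*(y + 1)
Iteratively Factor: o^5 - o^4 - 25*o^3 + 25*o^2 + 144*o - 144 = (o - 3)*(o^4 + 2*o^3 - 19*o^2 - 32*o + 48) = (o - 3)*(o + 3)*(o^3 - o^2 - 16*o + 16) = (o - 3)*(o + 3)*(o + 4)*(o^2 - 5*o + 4) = (o - 3)*(o - 1)*(o + 3)*(o + 4)*(o - 4)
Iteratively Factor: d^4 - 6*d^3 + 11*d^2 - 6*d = (d)*(d^3 - 6*d^2 + 11*d - 6) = d*(d - 2)*(d^2 - 4*d + 3) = d*(d - 2)*(d - 1)*(d - 3)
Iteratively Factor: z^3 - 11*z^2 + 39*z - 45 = (z - 3)*(z^2 - 8*z + 15) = (z - 5)*(z - 3)*(z - 3)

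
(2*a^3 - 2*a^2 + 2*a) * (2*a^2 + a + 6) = 4*a^5 - 2*a^4 + 14*a^3 - 10*a^2 + 12*a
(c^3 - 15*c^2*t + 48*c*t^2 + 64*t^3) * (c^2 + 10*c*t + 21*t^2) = c^5 - 5*c^4*t - 81*c^3*t^2 + 229*c^2*t^3 + 1648*c*t^4 + 1344*t^5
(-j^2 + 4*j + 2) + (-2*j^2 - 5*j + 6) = -3*j^2 - j + 8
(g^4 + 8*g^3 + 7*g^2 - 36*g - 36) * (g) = g^5 + 8*g^4 + 7*g^3 - 36*g^2 - 36*g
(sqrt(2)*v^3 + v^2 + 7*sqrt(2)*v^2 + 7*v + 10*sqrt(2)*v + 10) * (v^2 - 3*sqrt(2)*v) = sqrt(2)*v^5 - 5*v^4 + 7*sqrt(2)*v^4 - 35*v^3 + 7*sqrt(2)*v^3 - 50*v^2 - 21*sqrt(2)*v^2 - 30*sqrt(2)*v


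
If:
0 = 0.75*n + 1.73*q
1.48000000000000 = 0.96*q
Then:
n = -3.56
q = 1.54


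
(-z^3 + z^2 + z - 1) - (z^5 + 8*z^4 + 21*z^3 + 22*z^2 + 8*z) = -z^5 - 8*z^4 - 22*z^3 - 21*z^2 - 7*z - 1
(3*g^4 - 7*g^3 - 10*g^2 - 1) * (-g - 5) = -3*g^5 - 8*g^4 + 45*g^3 + 50*g^2 + g + 5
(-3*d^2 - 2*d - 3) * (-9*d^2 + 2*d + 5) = 27*d^4 + 12*d^3 + 8*d^2 - 16*d - 15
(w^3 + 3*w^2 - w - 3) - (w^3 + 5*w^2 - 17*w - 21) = -2*w^2 + 16*w + 18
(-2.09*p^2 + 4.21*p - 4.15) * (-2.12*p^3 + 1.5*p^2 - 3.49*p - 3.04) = 4.4308*p^5 - 12.0602*p^4 + 22.4071*p^3 - 14.5643*p^2 + 1.6851*p + 12.616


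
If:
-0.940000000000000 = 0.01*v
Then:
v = -94.00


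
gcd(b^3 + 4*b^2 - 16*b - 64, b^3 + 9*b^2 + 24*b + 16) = b^2 + 8*b + 16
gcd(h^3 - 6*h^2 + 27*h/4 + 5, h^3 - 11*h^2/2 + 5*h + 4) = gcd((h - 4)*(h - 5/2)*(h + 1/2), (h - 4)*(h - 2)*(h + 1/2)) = h^2 - 7*h/2 - 2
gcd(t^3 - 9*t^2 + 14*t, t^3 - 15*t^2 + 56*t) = t^2 - 7*t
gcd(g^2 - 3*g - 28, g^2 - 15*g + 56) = g - 7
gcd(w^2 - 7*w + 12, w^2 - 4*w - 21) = 1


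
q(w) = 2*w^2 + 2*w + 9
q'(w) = 4*w + 2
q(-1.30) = 9.78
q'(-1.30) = -3.20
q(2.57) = 27.35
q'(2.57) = 12.28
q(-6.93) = 91.19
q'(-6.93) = -25.72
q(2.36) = 24.86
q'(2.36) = 11.44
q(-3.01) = 21.10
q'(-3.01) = -10.04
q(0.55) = 10.70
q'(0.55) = 4.20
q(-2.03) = 13.18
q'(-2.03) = -6.12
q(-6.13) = 71.89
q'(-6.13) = -22.52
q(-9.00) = 153.00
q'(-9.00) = -34.00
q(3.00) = 33.00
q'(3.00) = 14.00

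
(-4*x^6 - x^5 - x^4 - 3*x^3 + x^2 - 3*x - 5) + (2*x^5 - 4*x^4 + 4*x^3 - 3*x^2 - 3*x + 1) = -4*x^6 + x^5 - 5*x^4 + x^3 - 2*x^2 - 6*x - 4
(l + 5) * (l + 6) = l^2 + 11*l + 30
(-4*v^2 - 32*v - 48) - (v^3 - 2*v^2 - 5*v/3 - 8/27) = -v^3 - 2*v^2 - 91*v/3 - 1288/27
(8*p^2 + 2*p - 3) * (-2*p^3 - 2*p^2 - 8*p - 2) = -16*p^5 - 20*p^4 - 62*p^3 - 26*p^2 + 20*p + 6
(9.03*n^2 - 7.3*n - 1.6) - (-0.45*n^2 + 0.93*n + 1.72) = 9.48*n^2 - 8.23*n - 3.32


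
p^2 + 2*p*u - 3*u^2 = (p - u)*(p + 3*u)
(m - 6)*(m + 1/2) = m^2 - 11*m/2 - 3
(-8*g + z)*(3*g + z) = -24*g^2 - 5*g*z + z^2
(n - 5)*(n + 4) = n^2 - n - 20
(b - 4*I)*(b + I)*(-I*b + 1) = -I*b^3 - 2*b^2 - 7*I*b + 4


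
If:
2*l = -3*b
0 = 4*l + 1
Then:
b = 1/6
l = -1/4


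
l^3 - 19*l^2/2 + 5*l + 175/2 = (l - 7)*(l - 5)*(l + 5/2)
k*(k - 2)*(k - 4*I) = k^3 - 2*k^2 - 4*I*k^2 + 8*I*k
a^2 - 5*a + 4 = (a - 4)*(a - 1)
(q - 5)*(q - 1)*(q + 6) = q^3 - 31*q + 30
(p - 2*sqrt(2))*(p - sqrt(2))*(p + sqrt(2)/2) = p^3 - 5*sqrt(2)*p^2/2 + p + 2*sqrt(2)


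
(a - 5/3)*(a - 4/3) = a^2 - 3*a + 20/9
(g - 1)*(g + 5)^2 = g^3 + 9*g^2 + 15*g - 25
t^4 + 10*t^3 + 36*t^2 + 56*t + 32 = (t + 2)^3*(t + 4)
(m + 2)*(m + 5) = m^2 + 7*m + 10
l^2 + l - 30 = (l - 5)*(l + 6)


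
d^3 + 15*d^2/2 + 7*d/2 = d*(d + 1/2)*(d + 7)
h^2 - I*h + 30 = (h - 6*I)*(h + 5*I)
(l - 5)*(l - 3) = l^2 - 8*l + 15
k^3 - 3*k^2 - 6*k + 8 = (k - 4)*(k - 1)*(k + 2)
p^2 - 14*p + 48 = (p - 8)*(p - 6)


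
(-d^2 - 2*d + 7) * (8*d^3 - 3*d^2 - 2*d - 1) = -8*d^5 - 13*d^4 + 64*d^3 - 16*d^2 - 12*d - 7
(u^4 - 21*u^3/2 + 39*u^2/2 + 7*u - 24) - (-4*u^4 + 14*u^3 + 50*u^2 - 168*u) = 5*u^4 - 49*u^3/2 - 61*u^2/2 + 175*u - 24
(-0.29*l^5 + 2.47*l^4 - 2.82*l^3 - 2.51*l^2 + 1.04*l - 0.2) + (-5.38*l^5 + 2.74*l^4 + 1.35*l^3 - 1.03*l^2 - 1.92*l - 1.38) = -5.67*l^5 + 5.21*l^4 - 1.47*l^3 - 3.54*l^2 - 0.88*l - 1.58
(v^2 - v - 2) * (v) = v^3 - v^2 - 2*v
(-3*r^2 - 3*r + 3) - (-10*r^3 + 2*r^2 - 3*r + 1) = 10*r^3 - 5*r^2 + 2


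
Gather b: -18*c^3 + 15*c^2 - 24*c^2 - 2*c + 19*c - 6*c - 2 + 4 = -18*c^3 - 9*c^2 + 11*c + 2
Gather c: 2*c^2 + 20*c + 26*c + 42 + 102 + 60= 2*c^2 + 46*c + 204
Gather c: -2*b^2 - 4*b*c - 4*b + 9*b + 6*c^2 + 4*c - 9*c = -2*b^2 + 5*b + 6*c^2 + c*(-4*b - 5)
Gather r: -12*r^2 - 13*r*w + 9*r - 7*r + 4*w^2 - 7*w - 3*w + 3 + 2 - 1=-12*r^2 + r*(2 - 13*w) + 4*w^2 - 10*w + 4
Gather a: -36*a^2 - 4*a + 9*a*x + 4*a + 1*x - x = -36*a^2 + 9*a*x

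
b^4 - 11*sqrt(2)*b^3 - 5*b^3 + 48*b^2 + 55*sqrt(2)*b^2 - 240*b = b*(b - 5)*(b - 8*sqrt(2))*(b - 3*sqrt(2))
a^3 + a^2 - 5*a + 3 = (a - 1)^2*(a + 3)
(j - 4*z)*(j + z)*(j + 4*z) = j^3 + j^2*z - 16*j*z^2 - 16*z^3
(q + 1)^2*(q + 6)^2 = q^4 + 14*q^3 + 61*q^2 + 84*q + 36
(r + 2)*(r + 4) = r^2 + 6*r + 8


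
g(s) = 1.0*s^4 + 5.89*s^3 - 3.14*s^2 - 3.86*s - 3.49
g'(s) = 4.0*s^3 + 17.67*s^2 - 6.28*s - 3.86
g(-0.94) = -6.75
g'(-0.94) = 14.33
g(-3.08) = -103.49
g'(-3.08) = 66.23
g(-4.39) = -173.97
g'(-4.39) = 25.83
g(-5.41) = -150.51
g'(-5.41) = -86.08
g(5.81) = 2162.73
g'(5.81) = 1340.62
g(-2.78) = -83.84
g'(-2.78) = 64.22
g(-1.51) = -19.90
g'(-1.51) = 32.14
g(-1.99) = -38.98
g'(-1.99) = 47.09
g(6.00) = 2428.55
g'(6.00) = 1458.58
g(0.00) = -3.49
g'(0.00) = -3.86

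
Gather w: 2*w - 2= 2*w - 2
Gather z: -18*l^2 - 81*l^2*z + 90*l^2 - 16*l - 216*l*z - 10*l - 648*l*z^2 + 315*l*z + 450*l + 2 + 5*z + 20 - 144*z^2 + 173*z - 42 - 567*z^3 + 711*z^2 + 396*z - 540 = 72*l^2 + 424*l - 567*z^3 + z^2*(567 - 648*l) + z*(-81*l^2 + 99*l + 574) - 560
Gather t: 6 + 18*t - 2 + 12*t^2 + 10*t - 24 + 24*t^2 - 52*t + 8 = 36*t^2 - 24*t - 12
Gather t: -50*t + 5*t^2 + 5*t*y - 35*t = 5*t^2 + t*(5*y - 85)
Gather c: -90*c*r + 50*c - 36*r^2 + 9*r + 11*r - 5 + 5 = c*(50 - 90*r) - 36*r^2 + 20*r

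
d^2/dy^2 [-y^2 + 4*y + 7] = -2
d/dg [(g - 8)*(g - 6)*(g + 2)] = 3*g^2 - 24*g + 20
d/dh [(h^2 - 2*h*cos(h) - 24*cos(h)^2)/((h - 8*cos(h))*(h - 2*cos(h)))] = 8*(-h^3*sin(h) + 5*h^2*sin(2*h) - h^2*cos(h) - 34*h*sin(h)*cos(h)^2 + 10*h*cos(h)^2 - 34*cos(h)^3)/((h - 8*cos(h))^2*(h - 2*cos(h))^2)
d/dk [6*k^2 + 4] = 12*k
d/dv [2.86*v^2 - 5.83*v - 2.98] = 5.72*v - 5.83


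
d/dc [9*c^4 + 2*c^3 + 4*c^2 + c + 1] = 36*c^3 + 6*c^2 + 8*c + 1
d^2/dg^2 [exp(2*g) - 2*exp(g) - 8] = (4*exp(g) - 2)*exp(g)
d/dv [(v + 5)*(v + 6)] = 2*v + 11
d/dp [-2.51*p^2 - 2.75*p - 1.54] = -5.02*p - 2.75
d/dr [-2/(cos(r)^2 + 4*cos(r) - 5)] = -4*(cos(r) + 2)*sin(r)/(cos(r)^2 + 4*cos(r) - 5)^2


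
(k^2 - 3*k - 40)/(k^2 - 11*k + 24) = (k + 5)/(k - 3)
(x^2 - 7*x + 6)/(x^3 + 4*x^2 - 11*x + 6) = (x - 6)/(x^2 + 5*x - 6)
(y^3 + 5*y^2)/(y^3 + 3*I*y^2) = (y + 5)/(y + 3*I)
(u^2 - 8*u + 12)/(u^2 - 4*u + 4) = (u - 6)/(u - 2)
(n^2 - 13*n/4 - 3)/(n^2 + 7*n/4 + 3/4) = (n - 4)/(n + 1)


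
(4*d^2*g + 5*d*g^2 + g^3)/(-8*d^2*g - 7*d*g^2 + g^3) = (-4*d - g)/(8*d - g)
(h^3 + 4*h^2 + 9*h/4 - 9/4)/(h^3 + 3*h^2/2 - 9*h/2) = (4*h^2 + 4*h - 3)/(2*h*(2*h - 3))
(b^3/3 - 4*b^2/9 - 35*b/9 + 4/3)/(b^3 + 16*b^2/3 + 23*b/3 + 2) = (3*b^2 - 13*b + 4)/(3*(3*b^2 + 7*b + 2))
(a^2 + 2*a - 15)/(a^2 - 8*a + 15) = (a + 5)/(a - 5)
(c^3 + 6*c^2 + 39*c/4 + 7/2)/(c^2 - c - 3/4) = (2*c^2 + 11*c + 14)/(2*c - 3)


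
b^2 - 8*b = b*(b - 8)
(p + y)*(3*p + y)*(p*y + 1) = 3*p^3*y + 4*p^2*y^2 + 3*p^2 + p*y^3 + 4*p*y + y^2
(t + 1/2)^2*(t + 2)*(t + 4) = t^4 + 7*t^3 + 57*t^2/4 + 19*t/2 + 2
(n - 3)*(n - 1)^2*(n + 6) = n^4 + n^3 - 23*n^2 + 39*n - 18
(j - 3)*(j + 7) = j^2 + 4*j - 21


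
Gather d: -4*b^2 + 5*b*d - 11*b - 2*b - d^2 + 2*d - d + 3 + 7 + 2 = -4*b^2 - 13*b - d^2 + d*(5*b + 1) + 12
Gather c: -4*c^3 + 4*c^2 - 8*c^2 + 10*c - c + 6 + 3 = -4*c^3 - 4*c^2 + 9*c + 9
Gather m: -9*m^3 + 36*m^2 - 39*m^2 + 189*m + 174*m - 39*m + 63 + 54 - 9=-9*m^3 - 3*m^2 + 324*m + 108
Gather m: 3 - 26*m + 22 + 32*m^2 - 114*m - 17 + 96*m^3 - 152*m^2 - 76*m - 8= 96*m^3 - 120*m^2 - 216*m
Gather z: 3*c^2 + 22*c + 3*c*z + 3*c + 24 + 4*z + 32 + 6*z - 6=3*c^2 + 25*c + z*(3*c + 10) + 50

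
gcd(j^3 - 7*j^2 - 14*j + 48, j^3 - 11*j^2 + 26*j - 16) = j^2 - 10*j + 16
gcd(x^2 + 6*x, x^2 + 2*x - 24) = x + 6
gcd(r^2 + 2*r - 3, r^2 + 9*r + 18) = r + 3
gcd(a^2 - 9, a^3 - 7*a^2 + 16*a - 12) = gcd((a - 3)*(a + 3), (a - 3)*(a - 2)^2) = a - 3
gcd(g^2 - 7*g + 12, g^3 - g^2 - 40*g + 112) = g - 4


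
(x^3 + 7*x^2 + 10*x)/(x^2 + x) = (x^2 + 7*x + 10)/(x + 1)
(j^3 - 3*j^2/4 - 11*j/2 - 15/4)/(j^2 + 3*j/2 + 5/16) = 4*(j^2 - 2*j - 3)/(4*j + 1)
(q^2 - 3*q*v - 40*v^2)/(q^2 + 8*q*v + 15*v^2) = (q - 8*v)/(q + 3*v)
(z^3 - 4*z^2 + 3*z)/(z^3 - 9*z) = (z - 1)/(z + 3)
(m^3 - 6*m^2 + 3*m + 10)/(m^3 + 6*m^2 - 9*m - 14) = (m - 5)/(m + 7)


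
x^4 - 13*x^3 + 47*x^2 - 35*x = x*(x - 7)*(x - 5)*(x - 1)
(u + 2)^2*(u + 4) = u^3 + 8*u^2 + 20*u + 16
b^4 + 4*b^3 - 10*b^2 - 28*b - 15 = (b - 3)*(b + 1)^2*(b + 5)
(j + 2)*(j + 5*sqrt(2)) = j^2 + 2*j + 5*sqrt(2)*j + 10*sqrt(2)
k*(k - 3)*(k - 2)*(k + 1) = k^4 - 4*k^3 + k^2 + 6*k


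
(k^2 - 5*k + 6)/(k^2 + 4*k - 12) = (k - 3)/(k + 6)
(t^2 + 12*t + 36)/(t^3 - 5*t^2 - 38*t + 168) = (t + 6)/(t^2 - 11*t + 28)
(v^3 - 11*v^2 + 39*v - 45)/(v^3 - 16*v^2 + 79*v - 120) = (v - 3)/(v - 8)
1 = 1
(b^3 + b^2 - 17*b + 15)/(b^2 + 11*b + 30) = (b^2 - 4*b + 3)/(b + 6)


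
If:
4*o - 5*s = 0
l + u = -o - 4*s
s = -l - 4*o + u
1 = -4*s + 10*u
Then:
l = 45/2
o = -5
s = -4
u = -3/2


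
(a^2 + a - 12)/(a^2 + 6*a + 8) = (a - 3)/(a + 2)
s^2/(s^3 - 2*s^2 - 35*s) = s/(s^2 - 2*s - 35)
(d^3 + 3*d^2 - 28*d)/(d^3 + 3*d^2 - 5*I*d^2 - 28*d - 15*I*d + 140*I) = d/(d - 5*I)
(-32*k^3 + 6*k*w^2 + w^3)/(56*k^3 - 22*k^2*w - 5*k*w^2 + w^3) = (4*k + w)/(-7*k + w)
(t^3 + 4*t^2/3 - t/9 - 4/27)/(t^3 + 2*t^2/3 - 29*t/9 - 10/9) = (9*t^2 + 9*t - 4)/(3*(3*t^2 + t - 10))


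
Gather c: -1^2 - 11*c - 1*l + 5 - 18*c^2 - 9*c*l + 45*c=-18*c^2 + c*(34 - 9*l) - l + 4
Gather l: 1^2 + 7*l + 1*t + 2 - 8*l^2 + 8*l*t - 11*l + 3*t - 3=-8*l^2 + l*(8*t - 4) + 4*t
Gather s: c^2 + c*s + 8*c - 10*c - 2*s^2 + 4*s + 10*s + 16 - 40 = c^2 - 2*c - 2*s^2 + s*(c + 14) - 24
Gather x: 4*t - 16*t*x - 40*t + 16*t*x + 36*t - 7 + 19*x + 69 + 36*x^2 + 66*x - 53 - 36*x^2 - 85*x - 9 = 0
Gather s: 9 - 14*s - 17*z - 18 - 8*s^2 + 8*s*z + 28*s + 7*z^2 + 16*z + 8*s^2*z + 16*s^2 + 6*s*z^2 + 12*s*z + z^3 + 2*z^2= s^2*(8*z + 8) + s*(6*z^2 + 20*z + 14) + z^3 + 9*z^2 - z - 9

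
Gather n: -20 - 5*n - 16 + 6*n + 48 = n + 12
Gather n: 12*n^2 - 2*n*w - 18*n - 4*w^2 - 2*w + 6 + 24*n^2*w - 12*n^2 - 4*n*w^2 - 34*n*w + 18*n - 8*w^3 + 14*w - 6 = 24*n^2*w + n*(-4*w^2 - 36*w) - 8*w^3 - 4*w^2 + 12*w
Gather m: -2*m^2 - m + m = -2*m^2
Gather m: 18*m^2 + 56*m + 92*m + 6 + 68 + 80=18*m^2 + 148*m + 154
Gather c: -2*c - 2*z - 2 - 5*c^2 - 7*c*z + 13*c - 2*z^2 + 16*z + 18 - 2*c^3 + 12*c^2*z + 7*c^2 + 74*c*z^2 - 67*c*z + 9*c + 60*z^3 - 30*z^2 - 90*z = -2*c^3 + c^2*(12*z + 2) + c*(74*z^2 - 74*z + 20) + 60*z^3 - 32*z^2 - 76*z + 16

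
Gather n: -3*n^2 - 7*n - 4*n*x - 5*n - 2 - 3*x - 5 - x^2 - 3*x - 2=-3*n^2 + n*(-4*x - 12) - x^2 - 6*x - 9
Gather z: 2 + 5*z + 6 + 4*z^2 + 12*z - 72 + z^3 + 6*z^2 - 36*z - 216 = z^3 + 10*z^2 - 19*z - 280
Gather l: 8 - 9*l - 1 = 7 - 9*l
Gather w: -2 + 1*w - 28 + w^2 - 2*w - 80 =w^2 - w - 110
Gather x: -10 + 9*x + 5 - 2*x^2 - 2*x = -2*x^2 + 7*x - 5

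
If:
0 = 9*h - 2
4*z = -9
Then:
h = 2/9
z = -9/4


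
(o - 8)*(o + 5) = o^2 - 3*o - 40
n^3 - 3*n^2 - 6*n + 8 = (n - 4)*(n - 1)*(n + 2)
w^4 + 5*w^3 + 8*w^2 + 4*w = w*(w + 1)*(w + 2)^2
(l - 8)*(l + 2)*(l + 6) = l^3 - 52*l - 96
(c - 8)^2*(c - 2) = c^3 - 18*c^2 + 96*c - 128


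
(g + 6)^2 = g^2 + 12*g + 36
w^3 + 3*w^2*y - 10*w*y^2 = w*(w - 2*y)*(w + 5*y)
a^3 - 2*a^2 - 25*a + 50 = (a - 5)*(a - 2)*(a + 5)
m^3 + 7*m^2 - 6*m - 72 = (m - 3)*(m + 4)*(m + 6)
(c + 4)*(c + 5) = c^2 + 9*c + 20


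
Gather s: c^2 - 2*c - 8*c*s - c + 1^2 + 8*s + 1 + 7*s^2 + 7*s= c^2 - 3*c + 7*s^2 + s*(15 - 8*c) + 2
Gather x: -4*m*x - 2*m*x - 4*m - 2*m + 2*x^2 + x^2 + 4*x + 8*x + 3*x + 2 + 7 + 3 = -6*m + 3*x^2 + x*(15 - 6*m) + 12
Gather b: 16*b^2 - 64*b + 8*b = 16*b^2 - 56*b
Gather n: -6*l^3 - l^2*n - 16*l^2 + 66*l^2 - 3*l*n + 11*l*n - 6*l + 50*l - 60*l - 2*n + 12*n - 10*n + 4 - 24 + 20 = -6*l^3 + 50*l^2 - 16*l + n*(-l^2 + 8*l)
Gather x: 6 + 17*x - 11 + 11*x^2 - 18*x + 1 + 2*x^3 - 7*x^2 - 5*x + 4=2*x^3 + 4*x^2 - 6*x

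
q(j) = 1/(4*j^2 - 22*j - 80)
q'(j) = (22 - 8*j)/(4*j^2 - 22*j - 80)^2 = (11 - 4*j)/(2*(-2*j^2 + 11*j + 40)^2)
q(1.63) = -0.01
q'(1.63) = 0.00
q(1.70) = -0.01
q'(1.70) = 0.00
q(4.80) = -0.01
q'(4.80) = -0.00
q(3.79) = -0.01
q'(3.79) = -0.00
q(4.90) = -0.01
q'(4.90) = -0.00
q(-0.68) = -0.02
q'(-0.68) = 0.01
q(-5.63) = 0.01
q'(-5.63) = 0.00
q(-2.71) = 0.11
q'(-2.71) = 0.54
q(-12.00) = 0.00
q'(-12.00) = 0.00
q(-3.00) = 0.05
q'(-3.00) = 0.10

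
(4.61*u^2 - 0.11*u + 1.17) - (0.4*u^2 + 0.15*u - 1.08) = 4.21*u^2 - 0.26*u + 2.25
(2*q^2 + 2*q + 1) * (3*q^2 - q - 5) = 6*q^4 + 4*q^3 - 9*q^2 - 11*q - 5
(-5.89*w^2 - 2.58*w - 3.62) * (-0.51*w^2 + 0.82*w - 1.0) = 3.0039*w^4 - 3.514*w^3 + 5.6206*w^2 - 0.3884*w + 3.62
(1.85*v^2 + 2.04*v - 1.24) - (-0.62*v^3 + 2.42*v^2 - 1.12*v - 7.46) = 0.62*v^3 - 0.57*v^2 + 3.16*v + 6.22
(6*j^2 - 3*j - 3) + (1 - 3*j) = 6*j^2 - 6*j - 2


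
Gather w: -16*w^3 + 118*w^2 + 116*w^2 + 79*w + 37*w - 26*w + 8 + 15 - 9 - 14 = -16*w^3 + 234*w^2 + 90*w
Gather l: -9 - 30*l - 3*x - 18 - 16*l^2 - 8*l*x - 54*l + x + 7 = -16*l^2 + l*(-8*x - 84) - 2*x - 20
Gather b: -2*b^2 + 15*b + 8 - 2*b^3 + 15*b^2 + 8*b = -2*b^3 + 13*b^2 + 23*b + 8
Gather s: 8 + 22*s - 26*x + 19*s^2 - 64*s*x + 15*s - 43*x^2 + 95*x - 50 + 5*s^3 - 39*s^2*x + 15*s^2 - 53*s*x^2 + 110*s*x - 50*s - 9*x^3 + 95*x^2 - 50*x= 5*s^3 + s^2*(34 - 39*x) + s*(-53*x^2 + 46*x - 13) - 9*x^3 + 52*x^2 + 19*x - 42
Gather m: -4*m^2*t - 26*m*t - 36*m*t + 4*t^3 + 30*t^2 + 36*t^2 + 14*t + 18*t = -4*m^2*t - 62*m*t + 4*t^3 + 66*t^2 + 32*t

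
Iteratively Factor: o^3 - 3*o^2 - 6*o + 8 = (o - 4)*(o^2 + o - 2) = (o - 4)*(o - 1)*(o + 2)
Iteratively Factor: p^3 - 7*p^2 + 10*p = (p - 2)*(p^2 - 5*p) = p*(p - 2)*(p - 5)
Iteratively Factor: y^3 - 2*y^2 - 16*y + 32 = (y + 4)*(y^2 - 6*y + 8) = (y - 4)*(y + 4)*(y - 2)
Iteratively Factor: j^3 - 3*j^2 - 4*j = (j)*(j^2 - 3*j - 4) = j*(j + 1)*(j - 4)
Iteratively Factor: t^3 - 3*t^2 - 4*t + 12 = (t - 2)*(t^2 - t - 6) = (t - 3)*(t - 2)*(t + 2)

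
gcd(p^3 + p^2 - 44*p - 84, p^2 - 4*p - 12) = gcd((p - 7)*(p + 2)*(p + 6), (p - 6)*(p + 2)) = p + 2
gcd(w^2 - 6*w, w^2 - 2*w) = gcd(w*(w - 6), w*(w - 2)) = w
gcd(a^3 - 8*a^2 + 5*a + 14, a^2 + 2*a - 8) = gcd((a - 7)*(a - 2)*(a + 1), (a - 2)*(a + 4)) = a - 2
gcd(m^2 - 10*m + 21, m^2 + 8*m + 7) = 1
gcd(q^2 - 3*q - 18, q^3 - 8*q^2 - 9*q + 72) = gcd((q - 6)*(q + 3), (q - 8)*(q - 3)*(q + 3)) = q + 3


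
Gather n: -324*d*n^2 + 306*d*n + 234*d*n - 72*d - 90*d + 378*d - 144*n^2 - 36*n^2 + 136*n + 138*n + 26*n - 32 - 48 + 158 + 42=216*d + n^2*(-324*d - 180) + n*(540*d + 300) + 120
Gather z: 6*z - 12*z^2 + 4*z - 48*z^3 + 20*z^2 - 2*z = -48*z^3 + 8*z^2 + 8*z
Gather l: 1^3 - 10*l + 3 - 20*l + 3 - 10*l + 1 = 8 - 40*l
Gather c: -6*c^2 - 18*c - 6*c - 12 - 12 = -6*c^2 - 24*c - 24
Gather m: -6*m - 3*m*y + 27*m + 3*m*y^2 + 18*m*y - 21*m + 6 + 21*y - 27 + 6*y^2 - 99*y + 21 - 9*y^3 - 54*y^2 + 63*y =m*(3*y^2 + 15*y) - 9*y^3 - 48*y^2 - 15*y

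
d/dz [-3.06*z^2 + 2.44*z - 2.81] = 2.44 - 6.12*z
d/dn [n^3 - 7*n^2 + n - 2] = 3*n^2 - 14*n + 1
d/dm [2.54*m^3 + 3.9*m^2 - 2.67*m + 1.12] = 7.62*m^2 + 7.8*m - 2.67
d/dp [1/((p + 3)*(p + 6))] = (-2*p - 9)/(p^4 + 18*p^3 + 117*p^2 + 324*p + 324)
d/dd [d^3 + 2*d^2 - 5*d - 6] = 3*d^2 + 4*d - 5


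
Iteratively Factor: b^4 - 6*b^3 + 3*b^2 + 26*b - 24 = (b - 4)*(b^3 - 2*b^2 - 5*b + 6) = (b - 4)*(b - 3)*(b^2 + b - 2) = (b - 4)*(b - 3)*(b + 2)*(b - 1)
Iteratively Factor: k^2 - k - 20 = (k + 4)*(k - 5)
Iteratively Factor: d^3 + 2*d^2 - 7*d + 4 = (d - 1)*(d^2 + 3*d - 4) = (d - 1)*(d + 4)*(d - 1)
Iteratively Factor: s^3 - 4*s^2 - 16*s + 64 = (s - 4)*(s^2 - 16) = (s - 4)*(s + 4)*(s - 4)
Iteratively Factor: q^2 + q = (q)*(q + 1)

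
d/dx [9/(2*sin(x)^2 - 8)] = -9*sin(x)*cos(x)/(sin(x)^2 - 4)^2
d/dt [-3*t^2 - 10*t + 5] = -6*t - 10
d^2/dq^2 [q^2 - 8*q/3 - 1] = 2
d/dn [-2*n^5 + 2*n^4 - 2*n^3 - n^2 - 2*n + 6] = -10*n^4 + 8*n^3 - 6*n^2 - 2*n - 2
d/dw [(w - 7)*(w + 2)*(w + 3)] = 3*w^2 - 4*w - 29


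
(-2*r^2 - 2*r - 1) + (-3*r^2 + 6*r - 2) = -5*r^2 + 4*r - 3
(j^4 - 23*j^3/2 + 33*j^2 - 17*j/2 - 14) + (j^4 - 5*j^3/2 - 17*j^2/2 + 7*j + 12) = 2*j^4 - 14*j^3 + 49*j^2/2 - 3*j/2 - 2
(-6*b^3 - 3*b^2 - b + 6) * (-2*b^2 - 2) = 12*b^5 + 6*b^4 + 14*b^3 - 6*b^2 + 2*b - 12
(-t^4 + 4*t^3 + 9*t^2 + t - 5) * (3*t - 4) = -3*t^5 + 16*t^4 + 11*t^3 - 33*t^2 - 19*t + 20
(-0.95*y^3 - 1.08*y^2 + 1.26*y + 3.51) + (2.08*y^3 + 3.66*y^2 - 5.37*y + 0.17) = 1.13*y^3 + 2.58*y^2 - 4.11*y + 3.68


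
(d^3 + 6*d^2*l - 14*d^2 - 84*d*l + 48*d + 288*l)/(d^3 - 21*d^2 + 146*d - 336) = (d + 6*l)/(d - 7)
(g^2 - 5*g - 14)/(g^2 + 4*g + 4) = (g - 7)/(g + 2)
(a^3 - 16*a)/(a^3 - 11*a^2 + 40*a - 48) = a*(a + 4)/(a^2 - 7*a + 12)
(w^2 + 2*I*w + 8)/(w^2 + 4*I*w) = (w - 2*I)/w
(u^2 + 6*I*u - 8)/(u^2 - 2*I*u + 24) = (u + 2*I)/(u - 6*I)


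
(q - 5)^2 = q^2 - 10*q + 25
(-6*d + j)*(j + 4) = -6*d*j - 24*d + j^2 + 4*j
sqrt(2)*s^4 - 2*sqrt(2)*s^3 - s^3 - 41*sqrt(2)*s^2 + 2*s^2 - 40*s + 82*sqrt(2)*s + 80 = (s - 2)*(s - 5*sqrt(2))*(s + 4*sqrt(2))*(sqrt(2)*s + 1)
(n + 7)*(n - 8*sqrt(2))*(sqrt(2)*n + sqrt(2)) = sqrt(2)*n^3 - 16*n^2 + 8*sqrt(2)*n^2 - 128*n + 7*sqrt(2)*n - 112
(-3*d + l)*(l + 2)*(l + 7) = -3*d*l^2 - 27*d*l - 42*d + l^3 + 9*l^2 + 14*l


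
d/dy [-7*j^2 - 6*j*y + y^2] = -6*j + 2*y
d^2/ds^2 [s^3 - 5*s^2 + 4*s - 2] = 6*s - 10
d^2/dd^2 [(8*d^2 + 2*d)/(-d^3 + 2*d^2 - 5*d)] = 4*(-4*d^3 - 3*d^2 + 66*d - 39)/(d^6 - 6*d^5 + 27*d^4 - 68*d^3 + 135*d^2 - 150*d + 125)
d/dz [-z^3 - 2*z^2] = z*(-3*z - 4)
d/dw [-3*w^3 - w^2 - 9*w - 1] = -9*w^2 - 2*w - 9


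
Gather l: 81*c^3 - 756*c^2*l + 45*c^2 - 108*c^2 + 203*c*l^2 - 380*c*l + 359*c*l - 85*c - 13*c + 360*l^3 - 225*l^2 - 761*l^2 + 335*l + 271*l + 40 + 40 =81*c^3 - 63*c^2 - 98*c + 360*l^3 + l^2*(203*c - 986) + l*(-756*c^2 - 21*c + 606) + 80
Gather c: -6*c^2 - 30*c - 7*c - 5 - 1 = -6*c^2 - 37*c - 6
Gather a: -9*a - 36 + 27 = -9*a - 9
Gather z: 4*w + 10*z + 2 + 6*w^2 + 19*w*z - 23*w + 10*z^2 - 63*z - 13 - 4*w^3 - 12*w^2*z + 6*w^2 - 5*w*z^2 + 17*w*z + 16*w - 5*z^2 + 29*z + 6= -4*w^3 + 12*w^2 - 3*w + z^2*(5 - 5*w) + z*(-12*w^2 + 36*w - 24) - 5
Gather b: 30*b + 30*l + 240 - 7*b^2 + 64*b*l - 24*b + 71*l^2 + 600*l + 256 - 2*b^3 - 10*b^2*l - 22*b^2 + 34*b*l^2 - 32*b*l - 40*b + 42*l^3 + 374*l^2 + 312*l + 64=-2*b^3 + b^2*(-10*l - 29) + b*(34*l^2 + 32*l - 34) + 42*l^3 + 445*l^2 + 942*l + 560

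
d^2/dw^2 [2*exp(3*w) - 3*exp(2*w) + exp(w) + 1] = (18*exp(2*w) - 12*exp(w) + 1)*exp(w)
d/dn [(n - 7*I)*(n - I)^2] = 3*(n - 5*I)*(n - I)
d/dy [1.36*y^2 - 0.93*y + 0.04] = 2.72*y - 0.93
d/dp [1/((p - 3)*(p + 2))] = (1 - 2*p)/(p^4 - 2*p^3 - 11*p^2 + 12*p + 36)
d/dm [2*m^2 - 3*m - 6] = 4*m - 3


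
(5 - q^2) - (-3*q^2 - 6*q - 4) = 2*q^2 + 6*q + 9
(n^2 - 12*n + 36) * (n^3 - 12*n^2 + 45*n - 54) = n^5 - 24*n^4 + 225*n^3 - 1026*n^2 + 2268*n - 1944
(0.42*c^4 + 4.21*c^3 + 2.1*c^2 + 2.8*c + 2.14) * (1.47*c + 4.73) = 0.6174*c^5 + 8.1753*c^4 + 23.0003*c^3 + 14.049*c^2 + 16.3898*c + 10.1222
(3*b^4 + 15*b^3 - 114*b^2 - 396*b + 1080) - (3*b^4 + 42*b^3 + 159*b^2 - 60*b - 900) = -27*b^3 - 273*b^2 - 336*b + 1980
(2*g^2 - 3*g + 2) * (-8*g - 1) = -16*g^3 + 22*g^2 - 13*g - 2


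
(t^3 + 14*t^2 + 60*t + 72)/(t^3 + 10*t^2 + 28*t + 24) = (t + 6)/(t + 2)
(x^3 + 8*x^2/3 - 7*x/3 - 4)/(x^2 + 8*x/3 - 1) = (3*x^2 - x - 4)/(3*x - 1)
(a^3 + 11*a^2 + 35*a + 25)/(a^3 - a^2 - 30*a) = (a^2 + 6*a + 5)/(a*(a - 6))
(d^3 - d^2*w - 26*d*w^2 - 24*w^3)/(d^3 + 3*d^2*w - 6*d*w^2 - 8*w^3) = (-d + 6*w)/(-d + 2*w)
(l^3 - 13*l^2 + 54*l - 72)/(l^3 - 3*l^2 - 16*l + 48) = (l - 6)/(l + 4)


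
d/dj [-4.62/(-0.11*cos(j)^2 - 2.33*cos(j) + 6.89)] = (1.0164*cos(j) + 10.7646)*sin(j)/(0.11*cos(j)^2 + 2.33*cos(j) - 6.89)^2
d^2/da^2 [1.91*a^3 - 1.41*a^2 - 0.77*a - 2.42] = 11.46*a - 2.82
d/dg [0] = 0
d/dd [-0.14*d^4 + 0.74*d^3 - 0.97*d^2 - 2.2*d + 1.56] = -0.56*d^3 + 2.22*d^2 - 1.94*d - 2.2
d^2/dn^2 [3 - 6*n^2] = -12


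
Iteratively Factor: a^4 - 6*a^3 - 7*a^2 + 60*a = (a)*(a^3 - 6*a^2 - 7*a + 60) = a*(a - 4)*(a^2 - 2*a - 15) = a*(a - 4)*(a + 3)*(a - 5)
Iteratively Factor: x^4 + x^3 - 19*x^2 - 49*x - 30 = (x + 1)*(x^3 - 19*x - 30) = (x - 5)*(x + 1)*(x^2 + 5*x + 6) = (x - 5)*(x + 1)*(x + 2)*(x + 3)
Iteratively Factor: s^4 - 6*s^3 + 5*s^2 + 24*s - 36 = (s + 2)*(s^3 - 8*s^2 + 21*s - 18) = (s - 3)*(s + 2)*(s^2 - 5*s + 6) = (s - 3)*(s - 2)*(s + 2)*(s - 3)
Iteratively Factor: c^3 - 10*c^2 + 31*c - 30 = (c - 3)*(c^2 - 7*c + 10) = (c - 3)*(c - 2)*(c - 5)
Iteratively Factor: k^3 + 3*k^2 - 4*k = (k - 1)*(k^2 + 4*k) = (k - 1)*(k + 4)*(k)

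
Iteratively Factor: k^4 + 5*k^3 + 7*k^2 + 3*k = (k + 1)*(k^3 + 4*k^2 + 3*k) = (k + 1)^2*(k^2 + 3*k) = k*(k + 1)^2*(k + 3)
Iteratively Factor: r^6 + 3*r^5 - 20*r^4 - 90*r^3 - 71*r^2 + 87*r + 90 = (r + 3)*(r^5 - 20*r^3 - 30*r^2 + 19*r + 30) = (r - 5)*(r + 3)*(r^4 + 5*r^3 + 5*r^2 - 5*r - 6) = (r - 5)*(r - 1)*(r + 3)*(r^3 + 6*r^2 + 11*r + 6) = (r - 5)*(r - 1)*(r + 1)*(r + 3)*(r^2 + 5*r + 6) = (r - 5)*(r - 1)*(r + 1)*(r + 3)^2*(r + 2)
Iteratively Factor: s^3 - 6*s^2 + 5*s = (s - 1)*(s^2 - 5*s) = (s - 5)*(s - 1)*(s)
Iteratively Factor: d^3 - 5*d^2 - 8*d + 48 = (d + 3)*(d^2 - 8*d + 16) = (d - 4)*(d + 3)*(d - 4)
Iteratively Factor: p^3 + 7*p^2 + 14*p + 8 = (p + 1)*(p^2 + 6*p + 8) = (p + 1)*(p + 4)*(p + 2)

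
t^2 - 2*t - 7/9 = (t - 7/3)*(t + 1/3)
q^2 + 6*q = q*(q + 6)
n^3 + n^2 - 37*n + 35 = (n - 5)*(n - 1)*(n + 7)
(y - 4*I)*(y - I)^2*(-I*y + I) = -I*y^4 - 6*y^3 + I*y^3 + 6*y^2 + 9*I*y^2 + 4*y - 9*I*y - 4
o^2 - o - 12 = (o - 4)*(o + 3)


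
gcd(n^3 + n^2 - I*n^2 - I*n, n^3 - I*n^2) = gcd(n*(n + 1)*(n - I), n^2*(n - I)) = n^2 - I*n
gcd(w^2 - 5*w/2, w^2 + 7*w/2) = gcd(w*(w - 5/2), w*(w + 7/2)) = w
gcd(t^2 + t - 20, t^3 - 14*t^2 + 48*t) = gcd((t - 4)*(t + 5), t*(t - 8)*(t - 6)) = 1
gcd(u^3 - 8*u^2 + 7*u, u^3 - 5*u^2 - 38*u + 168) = u - 7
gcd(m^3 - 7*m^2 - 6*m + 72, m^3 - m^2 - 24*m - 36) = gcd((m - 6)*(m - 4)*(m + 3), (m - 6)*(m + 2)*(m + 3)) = m^2 - 3*m - 18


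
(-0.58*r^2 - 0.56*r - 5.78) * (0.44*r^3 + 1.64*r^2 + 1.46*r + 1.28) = -0.2552*r^5 - 1.1976*r^4 - 4.3084*r^3 - 11.0392*r^2 - 9.1556*r - 7.3984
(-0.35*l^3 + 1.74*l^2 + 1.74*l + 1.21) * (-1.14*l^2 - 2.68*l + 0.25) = 0.399*l^5 - 1.0456*l^4 - 6.7343*l^3 - 5.6076*l^2 - 2.8078*l + 0.3025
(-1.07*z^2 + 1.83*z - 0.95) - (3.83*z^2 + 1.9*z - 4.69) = -4.9*z^2 - 0.0699999999999998*z + 3.74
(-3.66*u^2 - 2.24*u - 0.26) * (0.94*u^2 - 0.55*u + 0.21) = -3.4404*u^4 - 0.0925999999999996*u^3 + 0.219*u^2 - 0.3274*u - 0.0546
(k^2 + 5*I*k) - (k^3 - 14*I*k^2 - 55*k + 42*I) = -k^3 + k^2 + 14*I*k^2 + 55*k + 5*I*k - 42*I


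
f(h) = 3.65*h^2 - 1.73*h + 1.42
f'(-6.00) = -45.53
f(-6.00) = 143.20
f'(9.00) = 63.97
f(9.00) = 281.50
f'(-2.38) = -19.10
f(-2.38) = 26.21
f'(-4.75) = -36.40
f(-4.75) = 91.99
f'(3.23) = 21.85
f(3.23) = 33.91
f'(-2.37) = -19.03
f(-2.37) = 26.02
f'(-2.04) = -16.62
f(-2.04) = 20.14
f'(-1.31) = -11.29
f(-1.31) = 9.95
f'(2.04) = 13.16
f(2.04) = 13.08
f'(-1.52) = -12.83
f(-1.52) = 12.48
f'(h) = 7.3*h - 1.73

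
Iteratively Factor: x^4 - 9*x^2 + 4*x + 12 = (x + 1)*(x^3 - x^2 - 8*x + 12) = (x - 2)*(x + 1)*(x^2 + x - 6) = (x - 2)^2*(x + 1)*(x + 3)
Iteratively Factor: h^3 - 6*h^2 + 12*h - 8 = (h - 2)*(h^2 - 4*h + 4) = (h - 2)^2*(h - 2)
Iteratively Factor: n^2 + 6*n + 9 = (n + 3)*(n + 3)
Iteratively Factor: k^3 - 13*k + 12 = (k + 4)*(k^2 - 4*k + 3) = (k - 1)*(k + 4)*(k - 3)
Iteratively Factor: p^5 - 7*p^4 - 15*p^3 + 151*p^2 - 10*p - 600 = (p - 5)*(p^4 - 2*p^3 - 25*p^2 + 26*p + 120) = (p - 5)*(p - 3)*(p^3 + p^2 - 22*p - 40) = (p - 5)^2*(p - 3)*(p^2 + 6*p + 8) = (p - 5)^2*(p - 3)*(p + 2)*(p + 4)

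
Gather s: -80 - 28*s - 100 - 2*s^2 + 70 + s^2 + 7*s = -s^2 - 21*s - 110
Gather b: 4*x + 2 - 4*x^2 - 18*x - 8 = -4*x^2 - 14*x - 6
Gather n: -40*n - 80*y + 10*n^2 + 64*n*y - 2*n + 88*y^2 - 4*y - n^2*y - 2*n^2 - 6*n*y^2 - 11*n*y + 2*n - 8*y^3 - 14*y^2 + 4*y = n^2*(8 - y) + n*(-6*y^2 + 53*y - 40) - 8*y^3 + 74*y^2 - 80*y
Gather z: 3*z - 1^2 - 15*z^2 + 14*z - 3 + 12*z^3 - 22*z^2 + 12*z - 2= 12*z^3 - 37*z^2 + 29*z - 6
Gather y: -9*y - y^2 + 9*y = -y^2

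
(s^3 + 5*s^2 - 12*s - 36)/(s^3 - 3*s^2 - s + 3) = (s^2 + 8*s + 12)/(s^2 - 1)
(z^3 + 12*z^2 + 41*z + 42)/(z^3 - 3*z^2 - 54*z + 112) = (z^2 + 5*z + 6)/(z^2 - 10*z + 16)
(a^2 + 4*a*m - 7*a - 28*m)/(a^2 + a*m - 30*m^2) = (a^2 + 4*a*m - 7*a - 28*m)/(a^2 + a*m - 30*m^2)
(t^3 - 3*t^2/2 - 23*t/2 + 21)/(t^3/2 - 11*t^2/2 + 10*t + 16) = (2*t^3 - 3*t^2 - 23*t + 42)/(t^3 - 11*t^2 + 20*t + 32)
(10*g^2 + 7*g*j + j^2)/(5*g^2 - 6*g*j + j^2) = (10*g^2 + 7*g*j + j^2)/(5*g^2 - 6*g*j + j^2)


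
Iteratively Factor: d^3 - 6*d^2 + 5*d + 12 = (d - 4)*(d^2 - 2*d - 3) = (d - 4)*(d + 1)*(d - 3)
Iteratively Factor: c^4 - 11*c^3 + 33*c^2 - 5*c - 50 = (c + 1)*(c^3 - 12*c^2 + 45*c - 50) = (c - 2)*(c + 1)*(c^2 - 10*c + 25) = (c - 5)*(c - 2)*(c + 1)*(c - 5)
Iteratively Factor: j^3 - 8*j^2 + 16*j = (j - 4)*(j^2 - 4*j) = j*(j - 4)*(j - 4)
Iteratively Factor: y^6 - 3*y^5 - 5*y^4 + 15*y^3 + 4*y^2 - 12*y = (y + 2)*(y^5 - 5*y^4 + 5*y^3 + 5*y^2 - 6*y) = (y - 3)*(y + 2)*(y^4 - 2*y^3 - y^2 + 2*y) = y*(y - 3)*(y + 2)*(y^3 - 2*y^2 - y + 2) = y*(y - 3)*(y + 1)*(y + 2)*(y^2 - 3*y + 2) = y*(y - 3)*(y - 1)*(y + 1)*(y + 2)*(y - 2)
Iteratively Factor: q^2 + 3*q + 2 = (q + 1)*(q + 2)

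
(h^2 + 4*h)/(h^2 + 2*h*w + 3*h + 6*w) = h*(h + 4)/(h^2 + 2*h*w + 3*h + 6*w)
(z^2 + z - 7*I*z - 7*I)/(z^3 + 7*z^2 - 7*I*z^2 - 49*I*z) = (z + 1)/(z*(z + 7))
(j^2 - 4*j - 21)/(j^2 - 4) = (j^2 - 4*j - 21)/(j^2 - 4)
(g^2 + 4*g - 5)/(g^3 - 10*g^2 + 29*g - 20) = (g + 5)/(g^2 - 9*g + 20)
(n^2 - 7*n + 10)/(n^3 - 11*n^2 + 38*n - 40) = 1/(n - 4)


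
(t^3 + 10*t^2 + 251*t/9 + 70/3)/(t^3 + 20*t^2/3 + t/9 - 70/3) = (3*t + 5)/(3*t - 5)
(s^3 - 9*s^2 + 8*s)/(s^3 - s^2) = (s - 8)/s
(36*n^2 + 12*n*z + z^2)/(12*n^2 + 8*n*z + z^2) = (6*n + z)/(2*n + z)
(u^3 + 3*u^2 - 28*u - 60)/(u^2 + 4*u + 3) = (u^3 + 3*u^2 - 28*u - 60)/(u^2 + 4*u + 3)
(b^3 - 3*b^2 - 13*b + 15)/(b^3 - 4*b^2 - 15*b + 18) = (b - 5)/(b - 6)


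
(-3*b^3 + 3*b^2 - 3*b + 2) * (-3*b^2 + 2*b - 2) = 9*b^5 - 15*b^4 + 21*b^3 - 18*b^2 + 10*b - 4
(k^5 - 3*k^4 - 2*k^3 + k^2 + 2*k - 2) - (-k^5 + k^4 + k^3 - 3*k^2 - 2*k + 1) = 2*k^5 - 4*k^4 - 3*k^3 + 4*k^2 + 4*k - 3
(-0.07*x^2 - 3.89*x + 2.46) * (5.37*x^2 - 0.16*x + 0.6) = -0.3759*x^4 - 20.8781*x^3 + 13.7906*x^2 - 2.7276*x + 1.476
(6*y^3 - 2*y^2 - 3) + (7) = 6*y^3 - 2*y^2 + 4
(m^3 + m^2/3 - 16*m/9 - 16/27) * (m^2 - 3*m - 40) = m^5 - 8*m^4/3 - 385*m^3/9 - 232*m^2/27 + 656*m/9 + 640/27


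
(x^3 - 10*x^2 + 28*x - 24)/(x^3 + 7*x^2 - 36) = (x^2 - 8*x + 12)/(x^2 + 9*x + 18)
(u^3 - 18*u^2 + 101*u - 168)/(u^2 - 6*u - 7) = (u^2 - 11*u + 24)/(u + 1)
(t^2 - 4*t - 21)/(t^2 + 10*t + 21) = (t - 7)/(t + 7)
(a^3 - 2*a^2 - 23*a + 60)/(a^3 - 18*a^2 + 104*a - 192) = (a^2 + 2*a - 15)/(a^2 - 14*a + 48)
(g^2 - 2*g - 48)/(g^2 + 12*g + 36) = (g - 8)/(g + 6)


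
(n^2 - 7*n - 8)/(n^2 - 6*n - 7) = (n - 8)/(n - 7)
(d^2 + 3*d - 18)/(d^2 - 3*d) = (d + 6)/d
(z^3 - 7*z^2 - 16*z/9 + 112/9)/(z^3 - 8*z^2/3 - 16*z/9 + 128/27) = 3*(z - 7)/(3*z - 8)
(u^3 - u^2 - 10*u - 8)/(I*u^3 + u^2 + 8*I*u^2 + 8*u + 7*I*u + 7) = I*(-u^2 + 2*u + 8)/(u^2 + u*(7 - I) - 7*I)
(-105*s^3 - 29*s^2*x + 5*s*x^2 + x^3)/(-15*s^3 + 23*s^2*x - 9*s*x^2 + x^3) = (21*s^2 + 10*s*x + x^2)/(3*s^2 - 4*s*x + x^2)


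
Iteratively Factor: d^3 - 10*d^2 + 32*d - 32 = (d - 2)*(d^2 - 8*d + 16) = (d - 4)*(d - 2)*(d - 4)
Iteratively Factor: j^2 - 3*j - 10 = (j + 2)*(j - 5)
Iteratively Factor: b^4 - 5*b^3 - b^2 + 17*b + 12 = (b + 1)*(b^3 - 6*b^2 + 5*b + 12) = (b - 3)*(b + 1)*(b^2 - 3*b - 4) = (b - 4)*(b - 3)*(b + 1)*(b + 1)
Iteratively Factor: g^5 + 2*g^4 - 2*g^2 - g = (g + 1)*(g^4 + g^3 - g^2 - g) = (g + 1)^2*(g^3 - g) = g*(g + 1)^2*(g^2 - 1) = g*(g - 1)*(g + 1)^2*(g + 1)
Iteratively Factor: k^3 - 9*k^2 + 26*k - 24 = (k - 2)*(k^2 - 7*k + 12) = (k - 4)*(k - 2)*(k - 3)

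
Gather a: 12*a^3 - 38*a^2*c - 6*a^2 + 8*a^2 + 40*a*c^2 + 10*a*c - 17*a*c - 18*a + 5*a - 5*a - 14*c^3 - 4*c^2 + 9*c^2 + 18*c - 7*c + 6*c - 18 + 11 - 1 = 12*a^3 + a^2*(2 - 38*c) + a*(40*c^2 - 7*c - 18) - 14*c^3 + 5*c^2 + 17*c - 8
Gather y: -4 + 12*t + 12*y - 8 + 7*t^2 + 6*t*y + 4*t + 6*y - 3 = 7*t^2 + 16*t + y*(6*t + 18) - 15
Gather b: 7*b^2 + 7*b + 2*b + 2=7*b^2 + 9*b + 2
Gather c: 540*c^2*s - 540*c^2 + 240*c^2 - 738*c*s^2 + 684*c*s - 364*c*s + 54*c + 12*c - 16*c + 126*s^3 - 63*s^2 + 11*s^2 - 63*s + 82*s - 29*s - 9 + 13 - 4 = c^2*(540*s - 300) + c*(-738*s^2 + 320*s + 50) + 126*s^3 - 52*s^2 - 10*s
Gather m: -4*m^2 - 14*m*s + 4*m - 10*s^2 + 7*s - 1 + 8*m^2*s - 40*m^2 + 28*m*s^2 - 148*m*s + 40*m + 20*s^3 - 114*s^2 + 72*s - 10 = m^2*(8*s - 44) + m*(28*s^2 - 162*s + 44) + 20*s^3 - 124*s^2 + 79*s - 11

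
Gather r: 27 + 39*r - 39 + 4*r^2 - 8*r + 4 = 4*r^2 + 31*r - 8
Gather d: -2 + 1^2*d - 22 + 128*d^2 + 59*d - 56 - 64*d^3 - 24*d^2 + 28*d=-64*d^3 + 104*d^2 + 88*d - 80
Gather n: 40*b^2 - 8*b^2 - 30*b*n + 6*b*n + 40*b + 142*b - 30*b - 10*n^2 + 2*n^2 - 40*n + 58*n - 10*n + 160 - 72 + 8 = 32*b^2 + 152*b - 8*n^2 + n*(8 - 24*b) + 96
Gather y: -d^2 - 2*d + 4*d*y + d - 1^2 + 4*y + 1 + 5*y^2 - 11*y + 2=-d^2 - d + 5*y^2 + y*(4*d - 7) + 2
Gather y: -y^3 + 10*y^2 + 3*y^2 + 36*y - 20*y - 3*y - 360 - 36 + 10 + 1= -y^3 + 13*y^2 + 13*y - 385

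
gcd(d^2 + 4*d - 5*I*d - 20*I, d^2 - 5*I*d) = d - 5*I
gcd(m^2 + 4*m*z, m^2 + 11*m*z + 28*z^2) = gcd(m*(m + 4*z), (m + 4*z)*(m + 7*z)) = m + 4*z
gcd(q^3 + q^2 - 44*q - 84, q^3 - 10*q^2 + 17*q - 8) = 1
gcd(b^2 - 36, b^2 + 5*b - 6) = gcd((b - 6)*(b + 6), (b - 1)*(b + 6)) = b + 6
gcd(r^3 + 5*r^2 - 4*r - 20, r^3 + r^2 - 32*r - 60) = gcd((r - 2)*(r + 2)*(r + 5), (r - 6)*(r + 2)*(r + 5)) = r^2 + 7*r + 10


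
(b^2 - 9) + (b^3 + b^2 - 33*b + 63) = b^3 + 2*b^2 - 33*b + 54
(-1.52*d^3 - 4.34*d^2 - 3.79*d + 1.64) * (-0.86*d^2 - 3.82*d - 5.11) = 1.3072*d^5 + 9.5388*d^4 + 27.6054*d^3 + 35.2448*d^2 + 13.1021*d - 8.3804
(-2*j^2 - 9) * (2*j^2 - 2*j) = -4*j^4 + 4*j^3 - 18*j^2 + 18*j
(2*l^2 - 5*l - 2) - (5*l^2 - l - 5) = -3*l^2 - 4*l + 3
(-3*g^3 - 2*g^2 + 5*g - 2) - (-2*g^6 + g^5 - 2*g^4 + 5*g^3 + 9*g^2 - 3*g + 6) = 2*g^6 - g^5 + 2*g^4 - 8*g^3 - 11*g^2 + 8*g - 8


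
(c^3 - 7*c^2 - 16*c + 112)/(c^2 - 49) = (c^2 - 16)/(c + 7)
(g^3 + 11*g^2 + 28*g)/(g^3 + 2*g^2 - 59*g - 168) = g*(g + 4)/(g^2 - 5*g - 24)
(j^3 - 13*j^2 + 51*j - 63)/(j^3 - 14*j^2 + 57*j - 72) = (j - 7)/(j - 8)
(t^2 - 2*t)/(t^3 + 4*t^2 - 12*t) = 1/(t + 6)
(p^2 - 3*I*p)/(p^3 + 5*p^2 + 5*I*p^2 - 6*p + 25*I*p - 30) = p*(p - 3*I)/(p^3 + 5*p^2*(1 + I) + p*(-6 + 25*I) - 30)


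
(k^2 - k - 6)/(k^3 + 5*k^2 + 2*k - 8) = (k - 3)/(k^2 + 3*k - 4)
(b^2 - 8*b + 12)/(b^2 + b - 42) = (b - 2)/(b + 7)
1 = 1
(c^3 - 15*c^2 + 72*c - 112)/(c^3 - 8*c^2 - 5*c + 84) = (c - 4)/(c + 3)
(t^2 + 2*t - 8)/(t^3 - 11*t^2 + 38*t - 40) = (t + 4)/(t^2 - 9*t + 20)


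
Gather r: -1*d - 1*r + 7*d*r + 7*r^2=-d + 7*r^2 + r*(7*d - 1)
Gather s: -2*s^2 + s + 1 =-2*s^2 + s + 1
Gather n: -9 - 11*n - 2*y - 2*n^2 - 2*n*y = -2*n^2 + n*(-2*y - 11) - 2*y - 9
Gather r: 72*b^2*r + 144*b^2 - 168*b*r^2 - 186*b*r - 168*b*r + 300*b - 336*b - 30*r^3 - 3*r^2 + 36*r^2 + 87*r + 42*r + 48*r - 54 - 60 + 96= 144*b^2 - 36*b - 30*r^3 + r^2*(33 - 168*b) + r*(72*b^2 - 354*b + 177) - 18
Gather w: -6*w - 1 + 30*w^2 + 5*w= 30*w^2 - w - 1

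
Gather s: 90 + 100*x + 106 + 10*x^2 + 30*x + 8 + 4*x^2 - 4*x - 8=14*x^2 + 126*x + 196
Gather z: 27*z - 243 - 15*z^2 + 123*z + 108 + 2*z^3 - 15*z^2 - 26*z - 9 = 2*z^3 - 30*z^2 + 124*z - 144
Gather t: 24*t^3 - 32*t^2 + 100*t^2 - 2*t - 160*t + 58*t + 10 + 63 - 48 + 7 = 24*t^3 + 68*t^2 - 104*t + 32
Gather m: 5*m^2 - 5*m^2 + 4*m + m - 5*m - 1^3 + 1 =0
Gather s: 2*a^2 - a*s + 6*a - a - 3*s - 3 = 2*a^2 + 5*a + s*(-a - 3) - 3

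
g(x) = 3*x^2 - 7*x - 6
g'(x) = 6*x - 7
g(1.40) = -9.92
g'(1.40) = 1.40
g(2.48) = -4.91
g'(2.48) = 7.88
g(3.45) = 5.56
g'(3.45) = 13.70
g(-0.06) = -5.57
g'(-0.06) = -7.36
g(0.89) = -9.85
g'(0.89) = -1.66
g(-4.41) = 83.21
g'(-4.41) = -33.46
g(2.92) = -0.86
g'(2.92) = 10.52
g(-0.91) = 2.85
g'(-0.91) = -12.46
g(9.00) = 174.00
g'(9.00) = 47.00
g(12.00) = 342.00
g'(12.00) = 65.00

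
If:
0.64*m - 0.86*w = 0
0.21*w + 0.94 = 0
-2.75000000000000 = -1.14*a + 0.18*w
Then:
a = 1.71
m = -6.01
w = -4.48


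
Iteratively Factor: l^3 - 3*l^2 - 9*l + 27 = (l - 3)*(l^2 - 9) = (l - 3)^2*(l + 3)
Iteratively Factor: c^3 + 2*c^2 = (c)*(c^2 + 2*c) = c*(c + 2)*(c)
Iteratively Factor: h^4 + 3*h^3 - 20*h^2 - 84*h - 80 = (h + 4)*(h^3 - h^2 - 16*h - 20) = (h - 5)*(h + 4)*(h^2 + 4*h + 4) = (h - 5)*(h + 2)*(h + 4)*(h + 2)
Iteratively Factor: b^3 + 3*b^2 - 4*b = (b + 4)*(b^2 - b) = b*(b + 4)*(b - 1)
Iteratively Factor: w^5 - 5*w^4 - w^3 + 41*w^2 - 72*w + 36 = (w - 3)*(w^4 - 2*w^3 - 7*w^2 + 20*w - 12) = (w - 3)*(w - 2)*(w^3 - 7*w + 6) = (w - 3)*(w - 2)*(w - 1)*(w^2 + w - 6) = (w - 3)*(w - 2)^2*(w - 1)*(w + 3)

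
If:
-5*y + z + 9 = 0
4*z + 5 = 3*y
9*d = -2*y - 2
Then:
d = -32/51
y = 31/17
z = 2/17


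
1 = 1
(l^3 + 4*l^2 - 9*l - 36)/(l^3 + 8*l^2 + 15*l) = (l^2 + l - 12)/(l*(l + 5))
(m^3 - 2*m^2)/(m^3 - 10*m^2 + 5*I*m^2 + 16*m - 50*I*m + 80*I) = m^2/(m^2 + m*(-8 + 5*I) - 40*I)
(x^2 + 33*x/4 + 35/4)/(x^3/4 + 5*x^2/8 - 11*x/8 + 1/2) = 2*(4*x^2 + 33*x + 35)/(2*x^3 + 5*x^2 - 11*x + 4)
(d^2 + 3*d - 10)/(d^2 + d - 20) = (d - 2)/(d - 4)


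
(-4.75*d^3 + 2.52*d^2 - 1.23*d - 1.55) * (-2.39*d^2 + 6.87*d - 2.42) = 11.3525*d^5 - 38.6553*d^4 + 31.7471*d^3 - 10.844*d^2 - 7.6719*d + 3.751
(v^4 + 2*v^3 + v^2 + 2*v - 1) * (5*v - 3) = 5*v^5 + 7*v^4 - v^3 + 7*v^2 - 11*v + 3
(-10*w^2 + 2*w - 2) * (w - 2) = -10*w^3 + 22*w^2 - 6*w + 4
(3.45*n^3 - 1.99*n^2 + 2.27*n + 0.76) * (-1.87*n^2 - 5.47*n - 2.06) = -6.4515*n^5 - 15.1502*n^4 - 0.466600000000001*n^3 - 9.7387*n^2 - 8.8334*n - 1.5656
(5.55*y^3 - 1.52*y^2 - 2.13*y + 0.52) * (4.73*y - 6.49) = 26.2515*y^4 - 43.2091*y^3 - 0.210099999999999*y^2 + 16.2833*y - 3.3748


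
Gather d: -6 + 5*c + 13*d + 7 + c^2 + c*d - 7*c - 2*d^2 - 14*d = c^2 - 2*c - 2*d^2 + d*(c - 1) + 1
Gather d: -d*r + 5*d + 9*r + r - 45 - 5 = d*(5 - r) + 10*r - 50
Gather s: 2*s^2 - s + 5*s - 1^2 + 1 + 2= 2*s^2 + 4*s + 2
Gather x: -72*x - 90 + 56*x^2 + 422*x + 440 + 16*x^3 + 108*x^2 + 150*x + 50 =16*x^3 + 164*x^2 + 500*x + 400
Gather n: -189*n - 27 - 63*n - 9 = -252*n - 36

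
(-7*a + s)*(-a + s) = 7*a^2 - 8*a*s + s^2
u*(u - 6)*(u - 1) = u^3 - 7*u^2 + 6*u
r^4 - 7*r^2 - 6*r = r*(r - 3)*(r + 1)*(r + 2)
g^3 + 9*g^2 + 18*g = g*(g + 3)*(g + 6)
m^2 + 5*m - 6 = (m - 1)*(m + 6)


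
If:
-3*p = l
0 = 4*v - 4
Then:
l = -3*p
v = 1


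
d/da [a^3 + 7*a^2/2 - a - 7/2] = 3*a^2 + 7*a - 1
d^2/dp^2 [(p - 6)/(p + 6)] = -24/(p + 6)^3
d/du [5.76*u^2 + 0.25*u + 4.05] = 11.52*u + 0.25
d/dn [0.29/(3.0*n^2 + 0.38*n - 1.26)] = (-1.74*n - 0.1102)/(3.0*n^2 + 0.38*n - 1.26)^2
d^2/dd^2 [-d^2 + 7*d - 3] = -2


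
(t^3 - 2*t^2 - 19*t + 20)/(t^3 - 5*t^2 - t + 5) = (t + 4)/(t + 1)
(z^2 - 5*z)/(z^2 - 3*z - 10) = z/(z + 2)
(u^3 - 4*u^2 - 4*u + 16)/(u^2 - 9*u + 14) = (u^2 - 2*u - 8)/(u - 7)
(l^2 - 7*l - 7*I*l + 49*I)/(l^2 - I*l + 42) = (l - 7)/(l + 6*I)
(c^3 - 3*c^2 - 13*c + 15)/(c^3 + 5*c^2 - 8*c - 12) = (c^3 - 3*c^2 - 13*c + 15)/(c^3 + 5*c^2 - 8*c - 12)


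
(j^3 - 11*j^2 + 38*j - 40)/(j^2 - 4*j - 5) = (j^2 - 6*j + 8)/(j + 1)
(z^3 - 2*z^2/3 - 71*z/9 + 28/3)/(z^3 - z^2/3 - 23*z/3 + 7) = (z - 4/3)/(z - 1)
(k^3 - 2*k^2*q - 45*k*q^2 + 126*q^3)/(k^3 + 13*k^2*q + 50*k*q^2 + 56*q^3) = (k^2 - 9*k*q + 18*q^2)/(k^2 + 6*k*q + 8*q^2)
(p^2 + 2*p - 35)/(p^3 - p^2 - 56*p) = (p - 5)/(p*(p - 8))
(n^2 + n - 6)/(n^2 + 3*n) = (n - 2)/n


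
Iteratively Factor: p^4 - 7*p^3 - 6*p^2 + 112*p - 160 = (p - 2)*(p^3 - 5*p^2 - 16*p + 80) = (p - 2)*(p + 4)*(p^2 - 9*p + 20) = (p - 4)*(p - 2)*(p + 4)*(p - 5)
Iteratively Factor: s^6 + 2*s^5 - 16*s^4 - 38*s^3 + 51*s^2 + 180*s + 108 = (s - 3)*(s^5 + 5*s^4 - s^3 - 41*s^2 - 72*s - 36) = (s - 3)*(s + 2)*(s^4 + 3*s^3 - 7*s^2 - 27*s - 18) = (s - 3)*(s + 2)^2*(s^3 + s^2 - 9*s - 9) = (s - 3)*(s + 2)^2*(s + 3)*(s^2 - 2*s - 3) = (s - 3)*(s + 1)*(s + 2)^2*(s + 3)*(s - 3)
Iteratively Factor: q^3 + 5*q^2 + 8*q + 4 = (q + 2)*(q^2 + 3*q + 2) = (q + 2)^2*(q + 1)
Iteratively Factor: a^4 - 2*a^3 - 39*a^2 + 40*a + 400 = (a - 5)*(a^3 + 3*a^2 - 24*a - 80) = (a - 5)^2*(a^2 + 8*a + 16) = (a - 5)^2*(a + 4)*(a + 4)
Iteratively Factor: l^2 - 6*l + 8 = (l - 4)*(l - 2)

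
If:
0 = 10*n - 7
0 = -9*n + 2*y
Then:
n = 7/10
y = 63/20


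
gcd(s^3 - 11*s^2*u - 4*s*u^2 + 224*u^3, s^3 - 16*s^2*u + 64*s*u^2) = s - 8*u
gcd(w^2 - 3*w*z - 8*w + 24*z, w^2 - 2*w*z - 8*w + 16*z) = w - 8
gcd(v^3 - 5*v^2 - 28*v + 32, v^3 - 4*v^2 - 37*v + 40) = v^2 - 9*v + 8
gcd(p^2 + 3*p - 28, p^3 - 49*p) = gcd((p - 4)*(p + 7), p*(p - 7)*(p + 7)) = p + 7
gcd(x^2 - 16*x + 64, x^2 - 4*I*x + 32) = 1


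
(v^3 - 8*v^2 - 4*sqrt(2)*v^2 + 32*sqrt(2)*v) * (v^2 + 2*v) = v^5 - 6*v^4 - 4*sqrt(2)*v^4 - 16*v^3 + 24*sqrt(2)*v^3 + 64*sqrt(2)*v^2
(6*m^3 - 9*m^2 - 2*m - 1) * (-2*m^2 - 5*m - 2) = -12*m^5 - 12*m^4 + 37*m^3 + 30*m^2 + 9*m + 2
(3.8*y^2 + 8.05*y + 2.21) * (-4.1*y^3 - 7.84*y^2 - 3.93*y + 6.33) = -15.58*y^5 - 62.797*y^4 - 87.107*y^3 - 24.9089*y^2 + 42.2712*y + 13.9893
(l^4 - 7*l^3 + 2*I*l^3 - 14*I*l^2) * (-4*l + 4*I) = -4*l^5 + 28*l^4 - 4*I*l^4 - 8*l^3 + 28*I*l^3 + 56*l^2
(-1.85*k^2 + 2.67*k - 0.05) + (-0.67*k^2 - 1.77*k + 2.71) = -2.52*k^2 + 0.9*k + 2.66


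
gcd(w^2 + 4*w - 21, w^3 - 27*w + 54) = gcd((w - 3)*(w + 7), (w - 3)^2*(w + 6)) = w - 3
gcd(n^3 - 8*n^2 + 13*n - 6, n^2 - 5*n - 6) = n - 6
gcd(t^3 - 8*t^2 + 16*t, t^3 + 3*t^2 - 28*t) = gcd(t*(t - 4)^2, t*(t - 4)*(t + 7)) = t^2 - 4*t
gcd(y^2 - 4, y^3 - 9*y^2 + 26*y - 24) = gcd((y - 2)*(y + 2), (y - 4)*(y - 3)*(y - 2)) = y - 2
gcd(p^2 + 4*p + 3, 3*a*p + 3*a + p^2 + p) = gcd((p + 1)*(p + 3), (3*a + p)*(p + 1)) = p + 1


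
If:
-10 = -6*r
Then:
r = 5/3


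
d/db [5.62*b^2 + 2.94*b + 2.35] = 11.24*b + 2.94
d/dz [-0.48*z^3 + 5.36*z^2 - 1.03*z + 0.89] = -1.44*z^2 + 10.72*z - 1.03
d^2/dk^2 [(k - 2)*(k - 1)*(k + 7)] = 6*k + 8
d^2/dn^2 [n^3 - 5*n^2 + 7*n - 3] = 6*n - 10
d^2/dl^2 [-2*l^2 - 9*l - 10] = -4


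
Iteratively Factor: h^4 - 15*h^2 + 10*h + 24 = (h - 2)*(h^3 + 2*h^2 - 11*h - 12) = (h - 2)*(h + 4)*(h^2 - 2*h - 3) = (h - 2)*(h + 1)*(h + 4)*(h - 3)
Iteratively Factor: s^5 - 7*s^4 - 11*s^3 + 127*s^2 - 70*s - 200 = (s - 5)*(s^4 - 2*s^3 - 21*s^2 + 22*s + 40) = (s - 5)*(s - 2)*(s^3 - 21*s - 20) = (s - 5)*(s - 2)*(s + 4)*(s^2 - 4*s - 5) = (s - 5)*(s - 2)*(s + 1)*(s + 4)*(s - 5)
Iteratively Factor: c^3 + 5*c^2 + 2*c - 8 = (c - 1)*(c^2 + 6*c + 8) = (c - 1)*(c + 2)*(c + 4)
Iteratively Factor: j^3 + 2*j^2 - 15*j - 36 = (j + 3)*(j^2 - j - 12) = (j + 3)^2*(j - 4)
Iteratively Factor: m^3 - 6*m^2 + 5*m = (m - 5)*(m^2 - m) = m*(m - 5)*(m - 1)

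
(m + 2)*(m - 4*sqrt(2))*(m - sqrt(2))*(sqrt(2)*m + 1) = sqrt(2)*m^4 - 9*m^3 + 2*sqrt(2)*m^3 - 18*m^2 + 3*sqrt(2)*m^2 + 8*m + 6*sqrt(2)*m + 16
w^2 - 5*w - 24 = (w - 8)*(w + 3)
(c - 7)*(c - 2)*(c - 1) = c^3 - 10*c^2 + 23*c - 14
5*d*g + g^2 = g*(5*d + g)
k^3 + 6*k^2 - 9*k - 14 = (k - 2)*(k + 1)*(k + 7)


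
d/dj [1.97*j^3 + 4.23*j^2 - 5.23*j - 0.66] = 5.91*j^2 + 8.46*j - 5.23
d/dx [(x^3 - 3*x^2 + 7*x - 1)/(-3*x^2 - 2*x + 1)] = (-3*x^4 - 4*x^3 + 30*x^2 - 12*x + 5)/(9*x^4 + 12*x^3 - 2*x^2 - 4*x + 1)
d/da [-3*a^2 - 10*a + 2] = -6*a - 10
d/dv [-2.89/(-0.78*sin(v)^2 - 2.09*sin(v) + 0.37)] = -(4.5084*sin(v) + 6.0401)*cos(v)/(0.78*sin(v)^2 + 2.09*sin(v) - 0.37)^2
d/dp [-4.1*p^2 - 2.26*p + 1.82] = -8.2*p - 2.26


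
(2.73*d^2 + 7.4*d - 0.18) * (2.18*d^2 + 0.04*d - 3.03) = 5.9514*d^4 + 16.2412*d^3 - 8.3683*d^2 - 22.4292*d + 0.5454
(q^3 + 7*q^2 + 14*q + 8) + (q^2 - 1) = q^3 + 8*q^2 + 14*q + 7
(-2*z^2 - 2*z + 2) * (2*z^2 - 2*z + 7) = -4*z^4 - 6*z^2 - 18*z + 14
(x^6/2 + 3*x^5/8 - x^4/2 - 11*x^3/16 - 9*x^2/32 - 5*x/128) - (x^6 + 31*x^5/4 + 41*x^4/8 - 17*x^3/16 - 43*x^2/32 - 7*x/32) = -x^6/2 - 59*x^5/8 - 45*x^4/8 + 3*x^3/8 + 17*x^2/16 + 23*x/128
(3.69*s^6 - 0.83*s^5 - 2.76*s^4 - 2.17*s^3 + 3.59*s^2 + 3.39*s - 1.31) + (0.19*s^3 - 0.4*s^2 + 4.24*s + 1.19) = 3.69*s^6 - 0.83*s^5 - 2.76*s^4 - 1.98*s^3 + 3.19*s^2 + 7.63*s - 0.12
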